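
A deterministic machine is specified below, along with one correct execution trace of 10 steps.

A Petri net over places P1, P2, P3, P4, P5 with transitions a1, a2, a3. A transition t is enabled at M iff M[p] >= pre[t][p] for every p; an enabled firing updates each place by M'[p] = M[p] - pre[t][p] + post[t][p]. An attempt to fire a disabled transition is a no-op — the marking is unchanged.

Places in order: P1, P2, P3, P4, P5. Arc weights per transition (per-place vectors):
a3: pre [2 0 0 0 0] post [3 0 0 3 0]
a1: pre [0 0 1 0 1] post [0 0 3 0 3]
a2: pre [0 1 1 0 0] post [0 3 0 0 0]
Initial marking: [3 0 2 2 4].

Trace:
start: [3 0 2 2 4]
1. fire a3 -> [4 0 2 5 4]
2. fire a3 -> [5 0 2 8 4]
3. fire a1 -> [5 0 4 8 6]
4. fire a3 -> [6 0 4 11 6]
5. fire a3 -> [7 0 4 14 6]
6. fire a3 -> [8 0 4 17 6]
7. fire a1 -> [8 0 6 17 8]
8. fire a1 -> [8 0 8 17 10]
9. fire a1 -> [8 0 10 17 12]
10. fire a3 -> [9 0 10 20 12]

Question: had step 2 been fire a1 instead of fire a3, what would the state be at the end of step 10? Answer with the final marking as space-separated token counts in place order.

8 0 12 17 14

(re-executing from step 2 with the substitution; state before step 2: [4 0 2 5 4])
2. fire a1 -> [4 0 4 5 6]
3. fire a1 -> [4 0 6 5 8]
4. fire a3 -> [5 0 6 8 8]
5. fire a3 -> [6 0 6 11 8]
6. fire a3 -> [7 0 6 14 8]
7. fire a1 -> [7 0 8 14 10]
8. fire a1 -> [7 0 10 14 12]
9. fire a1 -> [7 0 12 14 14]
10. fire a3 -> [8 0 12 17 14]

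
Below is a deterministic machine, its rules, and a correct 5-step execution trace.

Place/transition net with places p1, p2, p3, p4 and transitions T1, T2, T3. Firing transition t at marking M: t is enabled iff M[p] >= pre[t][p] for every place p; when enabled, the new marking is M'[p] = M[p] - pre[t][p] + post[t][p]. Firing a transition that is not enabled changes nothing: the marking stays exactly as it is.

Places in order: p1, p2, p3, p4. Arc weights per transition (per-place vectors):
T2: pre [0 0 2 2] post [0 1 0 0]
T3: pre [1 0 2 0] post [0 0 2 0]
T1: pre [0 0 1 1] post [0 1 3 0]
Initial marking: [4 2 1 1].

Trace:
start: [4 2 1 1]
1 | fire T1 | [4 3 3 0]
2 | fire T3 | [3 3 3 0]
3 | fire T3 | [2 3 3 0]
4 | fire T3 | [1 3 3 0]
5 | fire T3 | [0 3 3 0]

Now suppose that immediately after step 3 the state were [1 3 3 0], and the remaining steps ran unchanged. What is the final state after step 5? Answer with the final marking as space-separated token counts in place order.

0 3 3 0

state after step 3 := [1 3 3 0]
4 | fire T3 | [0 3 3 0]
5 | fire T3 | [0 3 3 0]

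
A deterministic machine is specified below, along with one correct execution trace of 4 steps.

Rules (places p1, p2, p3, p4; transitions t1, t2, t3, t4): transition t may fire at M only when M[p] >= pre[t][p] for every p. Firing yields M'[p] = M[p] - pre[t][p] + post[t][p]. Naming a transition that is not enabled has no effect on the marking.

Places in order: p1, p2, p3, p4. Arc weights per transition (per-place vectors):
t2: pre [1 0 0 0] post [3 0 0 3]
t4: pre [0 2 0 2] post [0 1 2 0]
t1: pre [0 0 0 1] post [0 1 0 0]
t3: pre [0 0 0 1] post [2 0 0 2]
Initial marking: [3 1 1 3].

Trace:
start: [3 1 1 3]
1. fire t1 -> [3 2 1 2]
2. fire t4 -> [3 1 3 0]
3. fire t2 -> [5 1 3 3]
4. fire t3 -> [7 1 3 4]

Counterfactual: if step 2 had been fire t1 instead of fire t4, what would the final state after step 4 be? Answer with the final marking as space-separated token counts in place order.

(re-executing from step 2 with the substitution; state before step 2: [3 2 1 2])
2. fire t1 -> [3 3 1 1]
3. fire t2 -> [5 3 1 4]
4. fire t3 -> [7 3 1 5]

7 3 1 5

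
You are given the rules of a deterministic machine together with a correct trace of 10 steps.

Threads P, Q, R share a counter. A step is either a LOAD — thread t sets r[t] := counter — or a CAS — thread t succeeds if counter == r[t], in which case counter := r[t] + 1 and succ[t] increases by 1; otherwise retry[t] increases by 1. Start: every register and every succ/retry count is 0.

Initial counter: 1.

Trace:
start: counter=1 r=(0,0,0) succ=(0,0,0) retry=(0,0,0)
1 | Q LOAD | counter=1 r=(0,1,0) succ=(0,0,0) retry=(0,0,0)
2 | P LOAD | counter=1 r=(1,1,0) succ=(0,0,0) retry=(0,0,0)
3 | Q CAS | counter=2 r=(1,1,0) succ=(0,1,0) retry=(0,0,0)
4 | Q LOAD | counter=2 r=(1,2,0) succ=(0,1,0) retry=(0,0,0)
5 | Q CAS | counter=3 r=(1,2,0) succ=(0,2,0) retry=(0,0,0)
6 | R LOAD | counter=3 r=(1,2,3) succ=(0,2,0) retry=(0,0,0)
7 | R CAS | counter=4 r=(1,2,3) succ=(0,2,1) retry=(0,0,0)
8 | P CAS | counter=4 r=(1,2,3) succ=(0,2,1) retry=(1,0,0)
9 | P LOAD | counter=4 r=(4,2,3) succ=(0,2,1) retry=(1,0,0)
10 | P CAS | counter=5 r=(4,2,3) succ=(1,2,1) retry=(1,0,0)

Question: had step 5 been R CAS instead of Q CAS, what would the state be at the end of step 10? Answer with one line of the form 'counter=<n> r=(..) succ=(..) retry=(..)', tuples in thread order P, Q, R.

counter=4 r=(3,2,2) succ=(1,1,1) retry=(1,0,1)

(re-executing from step 5 with the substitution; state before step 5: counter=2 r=(1,2,0) succ=(0,1,0) retry=(0,0,0))
5 | R CAS | counter=2 r=(1,2,0) succ=(0,1,0) retry=(0,0,1)
6 | R LOAD | counter=2 r=(1,2,2) succ=(0,1,0) retry=(0,0,1)
7 | R CAS | counter=3 r=(1,2,2) succ=(0,1,1) retry=(0,0,1)
8 | P CAS | counter=3 r=(1,2,2) succ=(0,1,1) retry=(1,0,1)
9 | P LOAD | counter=3 r=(3,2,2) succ=(0,1,1) retry=(1,0,1)
10 | P CAS | counter=4 r=(3,2,2) succ=(1,1,1) retry=(1,0,1)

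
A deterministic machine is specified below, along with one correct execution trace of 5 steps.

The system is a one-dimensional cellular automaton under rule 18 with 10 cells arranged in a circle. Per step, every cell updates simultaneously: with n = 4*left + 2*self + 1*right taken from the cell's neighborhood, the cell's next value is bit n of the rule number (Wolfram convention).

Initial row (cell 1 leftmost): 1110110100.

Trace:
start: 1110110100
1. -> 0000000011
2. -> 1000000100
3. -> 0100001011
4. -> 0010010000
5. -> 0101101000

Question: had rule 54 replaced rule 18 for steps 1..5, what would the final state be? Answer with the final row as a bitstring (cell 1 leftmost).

0111100001

(re-executing steps 1..5 under rule 54; state before step 1: 1110110100)
1. -> 0001001111
2. -> 1011110000
3. -> 1100001001
4. -> 0010011110
5. -> 0111100001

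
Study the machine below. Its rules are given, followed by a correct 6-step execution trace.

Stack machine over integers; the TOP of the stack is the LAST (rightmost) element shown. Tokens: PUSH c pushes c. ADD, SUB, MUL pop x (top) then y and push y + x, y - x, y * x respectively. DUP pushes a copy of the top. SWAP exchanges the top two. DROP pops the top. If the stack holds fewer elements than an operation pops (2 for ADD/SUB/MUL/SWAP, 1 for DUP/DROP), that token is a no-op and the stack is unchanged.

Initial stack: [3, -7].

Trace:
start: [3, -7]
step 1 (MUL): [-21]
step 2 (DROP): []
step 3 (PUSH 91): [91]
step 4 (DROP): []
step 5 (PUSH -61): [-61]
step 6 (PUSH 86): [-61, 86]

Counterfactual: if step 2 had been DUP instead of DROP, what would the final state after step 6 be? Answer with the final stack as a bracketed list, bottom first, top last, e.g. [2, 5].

[-21, -21, -61, 86]

(re-executing from step 2 with the substitution; state before step 2: [-21])
step 2 (DUP): [-21, -21]
step 3 (PUSH 91): [-21, -21, 91]
step 4 (DROP): [-21, -21]
step 5 (PUSH -61): [-21, -21, -61]
step 6 (PUSH 86): [-21, -21, -61, 86]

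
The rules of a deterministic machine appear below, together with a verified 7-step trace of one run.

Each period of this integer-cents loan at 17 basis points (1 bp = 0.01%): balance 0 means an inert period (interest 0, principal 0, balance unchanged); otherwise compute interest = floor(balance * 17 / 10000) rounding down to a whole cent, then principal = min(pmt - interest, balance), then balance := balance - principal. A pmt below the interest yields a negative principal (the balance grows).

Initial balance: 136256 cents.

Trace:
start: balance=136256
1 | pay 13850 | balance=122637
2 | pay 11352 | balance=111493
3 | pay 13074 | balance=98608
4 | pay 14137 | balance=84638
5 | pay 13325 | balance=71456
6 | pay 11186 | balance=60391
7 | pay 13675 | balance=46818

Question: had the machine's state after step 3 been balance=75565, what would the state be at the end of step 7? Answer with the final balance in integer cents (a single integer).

23619

state after step 3 := balance=75565
4 | pay 14137 | balance=61556
5 | pay 13325 | balance=48335
6 | pay 11186 | balance=37231
7 | pay 13675 | balance=23619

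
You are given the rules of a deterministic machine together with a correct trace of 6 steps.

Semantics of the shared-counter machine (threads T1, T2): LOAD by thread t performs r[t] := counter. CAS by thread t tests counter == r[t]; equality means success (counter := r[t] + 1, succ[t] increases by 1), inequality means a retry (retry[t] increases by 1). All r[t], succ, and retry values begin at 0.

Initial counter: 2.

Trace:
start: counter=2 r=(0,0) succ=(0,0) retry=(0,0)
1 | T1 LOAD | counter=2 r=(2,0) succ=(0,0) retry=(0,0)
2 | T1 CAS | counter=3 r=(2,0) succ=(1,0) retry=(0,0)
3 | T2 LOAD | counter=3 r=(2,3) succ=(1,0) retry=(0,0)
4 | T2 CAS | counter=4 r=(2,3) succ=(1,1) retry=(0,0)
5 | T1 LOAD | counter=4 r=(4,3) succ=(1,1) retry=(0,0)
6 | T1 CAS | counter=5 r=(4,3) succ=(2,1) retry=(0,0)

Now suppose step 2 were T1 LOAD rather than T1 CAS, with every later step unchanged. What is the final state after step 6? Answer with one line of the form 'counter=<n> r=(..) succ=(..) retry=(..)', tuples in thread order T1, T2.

counter=4 r=(3,2) succ=(1,1) retry=(0,0)

(re-executing from step 2 with the substitution; state before step 2: counter=2 r=(2,0) succ=(0,0) retry=(0,0))
2 | T1 LOAD | counter=2 r=(2,0) succ=(0,0) retry=(0,0)
3 | T2 LOAD | counter=2 r=(2,2) succ=(0,0) retry=(0,0)
4 | T2 CAS | counter=3 r=(2,2) succ=(0,1) retry=(0,0)
5 | T1 LOAD | counter=3 r=(3,2) succ=(0,1) retry=(0,0)
6 | T1 CAS | counter=4 r=(3,2) succ=(1,1) retry=(0,0)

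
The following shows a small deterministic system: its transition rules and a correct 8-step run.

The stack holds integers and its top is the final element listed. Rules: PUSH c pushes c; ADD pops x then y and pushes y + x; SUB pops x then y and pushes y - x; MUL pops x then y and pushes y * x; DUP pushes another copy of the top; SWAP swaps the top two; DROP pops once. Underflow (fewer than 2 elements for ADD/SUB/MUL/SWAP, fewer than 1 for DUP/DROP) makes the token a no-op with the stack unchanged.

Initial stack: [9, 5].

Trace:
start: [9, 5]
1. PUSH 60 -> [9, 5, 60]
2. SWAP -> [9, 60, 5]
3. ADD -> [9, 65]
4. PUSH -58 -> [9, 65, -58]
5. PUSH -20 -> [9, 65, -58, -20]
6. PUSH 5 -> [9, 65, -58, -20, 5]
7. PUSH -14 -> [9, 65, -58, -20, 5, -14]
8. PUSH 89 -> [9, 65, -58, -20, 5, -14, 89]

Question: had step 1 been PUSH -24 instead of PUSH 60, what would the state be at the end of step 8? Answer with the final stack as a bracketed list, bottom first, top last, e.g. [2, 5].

[9, -19, -58, -20, 5, -14, 89]

(re-executing from step 1 with the substitution; state before step 1: [9, 5])
1. PUSH -24 -> [9, 5, -24]
2. SWAP -> [9, -24, 5]
3. ADD -> [9, -19]
4. PUSH -58 -> [9, -19, -58]
5. PUSH -20 -> [9, -19, -58, -20]
6. PUSH 5 -> [9, -19, -58, -20, 5]
7. PUSH -14 -> [9, -19, -58, -20, 5, -14]
8. PUSH 89 -> [9, -19, -58, -20, 5, -14, 89]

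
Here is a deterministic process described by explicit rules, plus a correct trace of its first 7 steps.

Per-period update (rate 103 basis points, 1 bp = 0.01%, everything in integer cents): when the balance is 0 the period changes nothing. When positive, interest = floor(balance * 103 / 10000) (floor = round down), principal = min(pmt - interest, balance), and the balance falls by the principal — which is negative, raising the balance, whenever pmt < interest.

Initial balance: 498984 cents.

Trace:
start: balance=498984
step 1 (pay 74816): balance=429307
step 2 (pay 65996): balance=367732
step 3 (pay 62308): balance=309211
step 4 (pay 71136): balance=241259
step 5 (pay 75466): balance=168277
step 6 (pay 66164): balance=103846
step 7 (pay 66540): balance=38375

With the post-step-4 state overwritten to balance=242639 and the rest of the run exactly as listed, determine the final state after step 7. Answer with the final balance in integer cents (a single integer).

state after step 4 := balance=242639
step 5 (pay 75466): balance=169672
step 6 (pay 66164): balance=105255
step 7 (pay 66540): balance=39799

39799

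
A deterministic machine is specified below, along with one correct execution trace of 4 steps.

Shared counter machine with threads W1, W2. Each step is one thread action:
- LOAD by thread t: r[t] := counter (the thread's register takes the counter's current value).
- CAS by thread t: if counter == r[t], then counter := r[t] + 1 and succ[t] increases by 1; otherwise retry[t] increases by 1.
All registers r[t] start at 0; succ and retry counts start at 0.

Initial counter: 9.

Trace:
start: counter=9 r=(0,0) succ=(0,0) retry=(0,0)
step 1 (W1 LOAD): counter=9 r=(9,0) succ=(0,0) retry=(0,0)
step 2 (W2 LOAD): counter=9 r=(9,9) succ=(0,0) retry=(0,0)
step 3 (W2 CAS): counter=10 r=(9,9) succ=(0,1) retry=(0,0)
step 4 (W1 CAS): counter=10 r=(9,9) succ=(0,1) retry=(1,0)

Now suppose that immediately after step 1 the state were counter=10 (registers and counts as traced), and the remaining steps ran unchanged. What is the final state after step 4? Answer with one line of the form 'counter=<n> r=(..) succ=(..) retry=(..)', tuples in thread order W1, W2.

counter=11 r=(9,10) succ=(0,1) retry=(1,0)

state after step 1 := counter=10 r=(9,0) succ=(0,0) retry=(0,0)
step 2 (W2 LOAD): counter=10 r=(9,10) succ=(0,0) retry=(0,0)
step 3 (W2 CAS): counter=11 r=(9,10) succ=(0,1) retry=(0,0)
step 4 (W1 CAS): counter=11 r=(9,10) succ=(0,1) retry=(1,0)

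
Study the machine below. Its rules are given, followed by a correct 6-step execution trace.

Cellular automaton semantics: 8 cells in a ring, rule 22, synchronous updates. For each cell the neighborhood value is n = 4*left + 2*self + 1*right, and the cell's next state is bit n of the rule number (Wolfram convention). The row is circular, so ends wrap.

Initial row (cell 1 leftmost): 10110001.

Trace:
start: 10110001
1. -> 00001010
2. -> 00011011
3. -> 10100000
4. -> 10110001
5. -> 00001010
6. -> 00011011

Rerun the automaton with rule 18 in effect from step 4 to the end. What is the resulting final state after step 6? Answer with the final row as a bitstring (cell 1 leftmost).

00000000

(re-executing steps 4..6 under rule 18; state before step 4: 10100000)
4. -> 00010001
5. -> 10101010
6. -> 00000000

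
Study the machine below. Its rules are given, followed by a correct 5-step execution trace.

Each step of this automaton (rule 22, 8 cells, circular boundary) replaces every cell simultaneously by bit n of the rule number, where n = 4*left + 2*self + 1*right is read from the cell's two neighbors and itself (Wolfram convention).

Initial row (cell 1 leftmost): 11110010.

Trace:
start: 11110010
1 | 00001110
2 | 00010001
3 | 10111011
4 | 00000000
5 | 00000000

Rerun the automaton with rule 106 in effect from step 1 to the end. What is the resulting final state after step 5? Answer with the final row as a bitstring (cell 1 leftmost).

(re-executing steps 1..5 under rule 106; state before step 1: 11110010)
1 | 10010101
2 | 10101011
3 | 11010110
4 | 11101111
5 | 00111000

00111000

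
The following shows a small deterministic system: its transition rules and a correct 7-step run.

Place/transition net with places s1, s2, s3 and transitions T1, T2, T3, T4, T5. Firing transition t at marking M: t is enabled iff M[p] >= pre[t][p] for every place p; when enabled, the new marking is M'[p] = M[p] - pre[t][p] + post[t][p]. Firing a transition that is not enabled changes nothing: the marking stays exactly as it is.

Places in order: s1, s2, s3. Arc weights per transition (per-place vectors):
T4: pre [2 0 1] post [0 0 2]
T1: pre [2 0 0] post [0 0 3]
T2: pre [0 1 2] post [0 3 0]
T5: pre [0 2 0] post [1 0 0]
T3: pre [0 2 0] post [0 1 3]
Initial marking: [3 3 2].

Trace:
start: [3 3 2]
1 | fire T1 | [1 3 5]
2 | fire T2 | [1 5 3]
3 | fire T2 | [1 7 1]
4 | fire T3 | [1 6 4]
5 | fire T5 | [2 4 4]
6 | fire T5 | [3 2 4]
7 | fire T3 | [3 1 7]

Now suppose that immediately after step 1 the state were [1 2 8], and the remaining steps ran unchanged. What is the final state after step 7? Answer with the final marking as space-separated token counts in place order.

3 1 7

state after step 1 := [1 2 8]
2 | fire T2 | [1 4 6]
3 | fire T2 | [1 6 4]
4 | fire T3 | [1 5 7]
5 | fire T5 | [2 3 7]
6 | fire T5 | [3 1 7]
7 | fire T3 | [3 1 7]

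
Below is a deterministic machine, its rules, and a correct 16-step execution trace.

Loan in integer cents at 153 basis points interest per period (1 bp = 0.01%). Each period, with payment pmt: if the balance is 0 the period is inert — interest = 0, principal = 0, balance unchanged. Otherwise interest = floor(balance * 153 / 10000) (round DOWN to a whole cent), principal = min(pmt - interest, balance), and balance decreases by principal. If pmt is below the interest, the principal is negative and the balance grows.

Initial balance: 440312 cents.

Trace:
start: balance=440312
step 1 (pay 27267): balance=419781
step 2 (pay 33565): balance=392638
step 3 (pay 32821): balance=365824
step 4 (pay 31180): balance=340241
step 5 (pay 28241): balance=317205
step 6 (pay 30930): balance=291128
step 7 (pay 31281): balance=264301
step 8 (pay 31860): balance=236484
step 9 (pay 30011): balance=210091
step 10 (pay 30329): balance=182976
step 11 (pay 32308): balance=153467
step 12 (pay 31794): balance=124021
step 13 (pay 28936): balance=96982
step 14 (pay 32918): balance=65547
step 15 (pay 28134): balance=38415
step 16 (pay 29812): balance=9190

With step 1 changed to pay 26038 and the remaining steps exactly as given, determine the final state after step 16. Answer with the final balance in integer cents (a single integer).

10734

(re-executing from step 1 with the substitution; state before step 1: balance=440312)
step 1 (pay 26038): balance=421010
step 2 (pay 33565): balance=393886
step 3 (pay 32821): balance=367091
step 4 (pay 31180): balance=341527
step 5 (pay 28241): balance=318511
step 6 (pay 30930): balance=292454
step 7 (pay 31281): balance=265647
step 8 (pay 31860): balance=237851
step 9 (pay 30011): balance=211479
step 10 (pay 30329): balance=184385
step 11 (pay 32308): balance=154898
step 12 (pay 31794): balance=125473
step 13 (pay 28936): balance=98456
step 14 (pay 32918): balance=67044
step 15 (pay 28134): balance=39935
step 16 (pay 29812): balance=10734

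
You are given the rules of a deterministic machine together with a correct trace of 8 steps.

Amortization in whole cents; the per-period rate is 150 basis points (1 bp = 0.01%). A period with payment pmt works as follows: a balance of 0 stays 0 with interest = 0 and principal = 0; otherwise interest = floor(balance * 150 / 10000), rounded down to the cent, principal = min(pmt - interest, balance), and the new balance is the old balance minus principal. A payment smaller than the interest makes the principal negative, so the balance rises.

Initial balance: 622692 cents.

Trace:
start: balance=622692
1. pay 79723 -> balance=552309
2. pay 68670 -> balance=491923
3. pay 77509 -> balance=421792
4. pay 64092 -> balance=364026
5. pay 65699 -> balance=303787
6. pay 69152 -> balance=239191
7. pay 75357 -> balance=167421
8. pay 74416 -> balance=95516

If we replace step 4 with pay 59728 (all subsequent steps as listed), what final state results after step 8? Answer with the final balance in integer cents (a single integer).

100148

(re-executing from step 4 with the substitution; state before step 4: balance=421792)
4. pay 59728 -> balance=368390
5. pay 65699 -> balance=308216
6. pay 69152 -> balance=243687
7. pay 75357 -> balance=171985
8. pay 74416 -> balance=100148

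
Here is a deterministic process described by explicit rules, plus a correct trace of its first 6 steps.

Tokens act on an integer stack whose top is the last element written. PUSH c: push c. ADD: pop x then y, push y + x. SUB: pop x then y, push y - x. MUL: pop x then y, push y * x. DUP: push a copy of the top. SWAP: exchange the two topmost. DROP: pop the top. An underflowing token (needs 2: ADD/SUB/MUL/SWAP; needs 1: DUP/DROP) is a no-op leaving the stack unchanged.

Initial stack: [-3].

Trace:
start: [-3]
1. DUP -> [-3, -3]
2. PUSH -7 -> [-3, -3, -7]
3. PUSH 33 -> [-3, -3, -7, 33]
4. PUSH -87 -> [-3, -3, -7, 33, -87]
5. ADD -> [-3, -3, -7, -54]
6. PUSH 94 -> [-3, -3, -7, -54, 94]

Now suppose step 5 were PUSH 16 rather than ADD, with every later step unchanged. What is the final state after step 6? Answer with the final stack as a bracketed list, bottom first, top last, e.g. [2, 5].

(re-executing from step 5 with the substitution; state before step 5: [-3, -3, -7, 33, -87])
5. PUSH 16 -> [-3, -3, -7, 33, -87, 16]
6. PUSH 94 -> [-3, -3, -7, 33, -87, 16, 94]

[-3, -3, -7, 33, -87, 16, 94]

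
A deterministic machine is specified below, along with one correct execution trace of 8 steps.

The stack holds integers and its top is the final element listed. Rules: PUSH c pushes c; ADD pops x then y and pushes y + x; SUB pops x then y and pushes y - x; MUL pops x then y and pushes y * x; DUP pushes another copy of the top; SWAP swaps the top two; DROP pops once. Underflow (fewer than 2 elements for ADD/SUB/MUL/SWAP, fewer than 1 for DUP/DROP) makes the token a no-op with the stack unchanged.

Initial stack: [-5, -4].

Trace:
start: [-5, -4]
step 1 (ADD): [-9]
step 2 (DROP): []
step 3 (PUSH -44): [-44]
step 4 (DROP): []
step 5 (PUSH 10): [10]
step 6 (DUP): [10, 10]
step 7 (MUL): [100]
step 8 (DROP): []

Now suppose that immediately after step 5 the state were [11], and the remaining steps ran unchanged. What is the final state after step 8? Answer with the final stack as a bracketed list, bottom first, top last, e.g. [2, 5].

state after step 5 := [11]
step 6 (DUP): [11, 11]
step 7 (MUL): [121]
step 8 (DROP): []

[]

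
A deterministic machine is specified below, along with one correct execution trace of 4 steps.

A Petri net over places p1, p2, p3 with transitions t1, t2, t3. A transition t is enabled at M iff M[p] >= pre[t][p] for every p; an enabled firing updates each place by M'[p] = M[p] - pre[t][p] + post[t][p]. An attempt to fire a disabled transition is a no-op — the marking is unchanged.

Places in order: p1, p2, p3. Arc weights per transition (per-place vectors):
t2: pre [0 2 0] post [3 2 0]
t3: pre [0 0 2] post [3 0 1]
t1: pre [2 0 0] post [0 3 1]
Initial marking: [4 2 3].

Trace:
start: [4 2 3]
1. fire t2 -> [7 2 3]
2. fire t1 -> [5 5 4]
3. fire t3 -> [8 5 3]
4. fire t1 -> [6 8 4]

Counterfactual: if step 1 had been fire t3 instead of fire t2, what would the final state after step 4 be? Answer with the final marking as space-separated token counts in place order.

6 8 3

(re-executing from step 1 with the substitution; state before step 1: [4 2 3])
1. fire t3 -> [7 2 2]
2. fire t1 -> [5 5 3]
3. fire t3 -> [8 5 2]
4. fire t1 -> [6 8 3]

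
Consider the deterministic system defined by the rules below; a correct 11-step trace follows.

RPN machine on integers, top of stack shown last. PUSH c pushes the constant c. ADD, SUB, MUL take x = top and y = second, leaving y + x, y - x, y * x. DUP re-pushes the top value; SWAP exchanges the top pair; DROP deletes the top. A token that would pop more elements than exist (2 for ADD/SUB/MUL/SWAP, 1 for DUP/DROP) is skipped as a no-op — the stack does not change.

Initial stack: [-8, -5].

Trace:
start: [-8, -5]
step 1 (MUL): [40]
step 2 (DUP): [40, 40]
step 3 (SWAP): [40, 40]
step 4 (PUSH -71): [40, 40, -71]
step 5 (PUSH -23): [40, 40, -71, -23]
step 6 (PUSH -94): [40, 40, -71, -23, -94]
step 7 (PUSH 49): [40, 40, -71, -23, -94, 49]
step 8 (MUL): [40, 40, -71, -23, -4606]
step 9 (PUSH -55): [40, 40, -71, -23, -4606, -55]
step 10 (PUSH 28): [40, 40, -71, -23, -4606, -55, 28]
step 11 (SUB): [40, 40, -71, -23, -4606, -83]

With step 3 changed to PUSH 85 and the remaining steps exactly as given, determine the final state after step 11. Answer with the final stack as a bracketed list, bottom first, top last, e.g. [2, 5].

(re-executing from step 3 with the substitution; state before step 3: [40, 40])
step 3 (PUSH 85): [40, 40, 85]
step 4 (PUSH -71): [40, 40, 85, -71]
step 5 (PUSH -23): [40, 40, 85, -71, -23]
step 6 (PUSH -94): [40, 40, 85, -71, -23, -94]
step 7 (PUSH 49): [40, 40, 85, -71, -23, -94, 49]
step 8 (MUL): [40, 40, 85, -71, -23, -4606]
step 9 (PUSH -55): [40, 40, 85, -71, -23, -4606, -55]
step 10 (PUSH 28): [40, 40, 85, -71, -23, -4606, -55, 28]
step 11 (SUB): [40, 40, 85, -71, -23, -4606, -83]

[40, 40, 85, -71, -23, -4606, -83]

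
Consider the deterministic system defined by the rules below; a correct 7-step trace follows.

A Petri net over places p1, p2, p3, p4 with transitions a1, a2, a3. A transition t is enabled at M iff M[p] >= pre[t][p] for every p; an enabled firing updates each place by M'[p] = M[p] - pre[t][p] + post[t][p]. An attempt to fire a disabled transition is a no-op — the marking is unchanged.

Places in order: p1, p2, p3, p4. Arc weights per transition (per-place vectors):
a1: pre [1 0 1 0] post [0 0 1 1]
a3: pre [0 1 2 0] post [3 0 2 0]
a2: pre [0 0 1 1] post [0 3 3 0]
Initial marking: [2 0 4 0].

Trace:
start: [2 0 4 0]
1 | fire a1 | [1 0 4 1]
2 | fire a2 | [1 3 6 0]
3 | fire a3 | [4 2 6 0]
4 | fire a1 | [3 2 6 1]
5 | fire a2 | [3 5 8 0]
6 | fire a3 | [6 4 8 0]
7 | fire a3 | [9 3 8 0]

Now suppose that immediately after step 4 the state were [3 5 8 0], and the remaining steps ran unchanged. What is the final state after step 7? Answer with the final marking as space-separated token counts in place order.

9 3 8 0

state after step 4 := [3 5 8 0]
5 | fire a2 | [3 5 8 0]
6 | fire a3 | [6 4 8 0]
7 | fire a3 | [9 3 8 0]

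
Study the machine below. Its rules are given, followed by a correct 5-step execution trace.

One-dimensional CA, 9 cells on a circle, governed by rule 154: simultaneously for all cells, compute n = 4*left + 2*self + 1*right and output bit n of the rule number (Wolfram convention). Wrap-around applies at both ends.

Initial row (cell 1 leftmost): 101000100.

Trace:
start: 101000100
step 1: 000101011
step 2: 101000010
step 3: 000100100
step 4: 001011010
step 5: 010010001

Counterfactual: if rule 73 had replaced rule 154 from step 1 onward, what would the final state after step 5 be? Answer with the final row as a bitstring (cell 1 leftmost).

(re-executing steps 1..5 under rule 73; state before step 1: 101000100)
step 1: 000010000
step 2: 111000111
step 3: 001010100
step 4: 100000001
step 5: 101111101

101111101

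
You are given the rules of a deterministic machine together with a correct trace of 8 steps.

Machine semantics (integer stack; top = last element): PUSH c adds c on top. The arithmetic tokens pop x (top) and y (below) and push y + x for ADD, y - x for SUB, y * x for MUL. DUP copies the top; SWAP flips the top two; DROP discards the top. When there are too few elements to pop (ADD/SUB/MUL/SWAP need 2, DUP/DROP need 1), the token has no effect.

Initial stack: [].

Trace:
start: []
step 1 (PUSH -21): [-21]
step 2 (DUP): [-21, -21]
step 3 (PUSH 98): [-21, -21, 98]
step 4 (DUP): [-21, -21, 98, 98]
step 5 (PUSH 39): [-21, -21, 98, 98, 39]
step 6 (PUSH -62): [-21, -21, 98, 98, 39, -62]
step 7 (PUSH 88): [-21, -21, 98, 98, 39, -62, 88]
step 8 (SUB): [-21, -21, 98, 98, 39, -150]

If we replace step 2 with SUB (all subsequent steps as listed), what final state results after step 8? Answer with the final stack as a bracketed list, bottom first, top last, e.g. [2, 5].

[-21, 98, 98, 39, -150]

(re-executing from step 2 with the substitution; state before step 2: [-21])
step 2 (SUB): [-21]
step 3 (PUSH 98): [-21, 98]
step 4 (DUP): [-21, 98, 98]
step 5 (PUSH 39): [-21, 98, 98, 39]
step 6 (PUSH -62): [-21, 98, 98, 39, -62]
step 7 (PUSH 88): [-21, 98, 98, 39, -62, 88]
step 8 (SUB): [-21, 98, 98, 39, -150]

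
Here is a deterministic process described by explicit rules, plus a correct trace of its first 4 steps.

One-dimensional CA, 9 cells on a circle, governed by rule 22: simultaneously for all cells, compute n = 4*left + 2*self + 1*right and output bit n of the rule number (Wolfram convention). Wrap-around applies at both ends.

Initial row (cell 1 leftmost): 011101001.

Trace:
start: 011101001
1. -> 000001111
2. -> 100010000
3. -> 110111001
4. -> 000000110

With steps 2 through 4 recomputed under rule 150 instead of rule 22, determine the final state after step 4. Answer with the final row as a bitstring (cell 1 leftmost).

(re-executing steps 2..4 under rule 150; state before step 2: 000001111)
2. -> 100010110
3. -> 110110000
4. -> 000001001

000001001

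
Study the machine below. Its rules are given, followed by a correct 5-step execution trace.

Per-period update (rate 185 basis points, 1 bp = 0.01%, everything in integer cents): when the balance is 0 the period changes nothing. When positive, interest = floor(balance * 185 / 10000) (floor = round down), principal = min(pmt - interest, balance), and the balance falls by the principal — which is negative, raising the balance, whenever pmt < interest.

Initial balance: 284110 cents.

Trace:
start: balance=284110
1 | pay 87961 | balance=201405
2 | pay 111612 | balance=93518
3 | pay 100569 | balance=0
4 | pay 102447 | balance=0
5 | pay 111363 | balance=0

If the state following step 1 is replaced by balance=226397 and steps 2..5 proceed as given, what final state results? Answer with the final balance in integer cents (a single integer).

state after step 1 := balance=226397
2 | pay 111612 | balance=118973
3 | pay 100569 | balance=20605
4 | pay 102447 | balance=0
5 | pay 111363 | balance=0

0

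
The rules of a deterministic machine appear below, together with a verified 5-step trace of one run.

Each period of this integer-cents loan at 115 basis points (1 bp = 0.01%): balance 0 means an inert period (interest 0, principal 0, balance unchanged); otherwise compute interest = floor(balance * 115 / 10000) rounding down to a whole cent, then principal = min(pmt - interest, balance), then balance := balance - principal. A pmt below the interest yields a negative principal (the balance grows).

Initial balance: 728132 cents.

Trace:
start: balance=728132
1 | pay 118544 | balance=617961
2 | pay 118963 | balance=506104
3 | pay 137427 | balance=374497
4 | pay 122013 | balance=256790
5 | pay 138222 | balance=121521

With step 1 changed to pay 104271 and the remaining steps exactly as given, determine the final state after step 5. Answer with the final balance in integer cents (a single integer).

(re-executing from step 1 with the substitution; state before step 1: balance=728132)
1 | pay 104271 | balance=632234
2 | pay 118963 | balance=520541
3 | pay 137427 | balance=389100
4 | pay 122013 | balance=271561
5 | pay 138222 | balance=136461

136461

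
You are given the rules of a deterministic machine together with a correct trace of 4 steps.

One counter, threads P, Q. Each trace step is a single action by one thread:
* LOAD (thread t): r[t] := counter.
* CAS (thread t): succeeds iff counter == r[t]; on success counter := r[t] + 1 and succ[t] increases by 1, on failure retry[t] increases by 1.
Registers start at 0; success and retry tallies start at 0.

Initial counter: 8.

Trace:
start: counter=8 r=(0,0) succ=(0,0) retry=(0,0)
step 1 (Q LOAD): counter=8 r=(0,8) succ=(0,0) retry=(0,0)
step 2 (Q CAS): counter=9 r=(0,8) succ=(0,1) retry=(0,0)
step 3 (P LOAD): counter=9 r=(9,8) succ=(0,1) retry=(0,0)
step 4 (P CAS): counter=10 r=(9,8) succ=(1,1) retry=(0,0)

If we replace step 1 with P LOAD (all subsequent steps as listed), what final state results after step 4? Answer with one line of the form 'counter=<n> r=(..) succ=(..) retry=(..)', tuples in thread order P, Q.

(re-executing from step 1 with the substitution; state before step 1: counter=8 r=(0,0) succ=(0,0) retry=(0,0))
step 1 (P LOAD): counter=8 r=(8,0) succ=(0,0) retry=(0,0)
step 2 (Q CAS): counter=8 r=(8,0) succ=(0,0) retry=(0,1)
step 3 (P LOAD): counter=8 r=(8,0) succ=(0,0) retry=(0,1)
step 4 (P CAS): counter=9 r=(8,0) succ=(1,0) retry=(0,1)

counter=9 r=(8,0) succ=(1,0) retry=(0,1)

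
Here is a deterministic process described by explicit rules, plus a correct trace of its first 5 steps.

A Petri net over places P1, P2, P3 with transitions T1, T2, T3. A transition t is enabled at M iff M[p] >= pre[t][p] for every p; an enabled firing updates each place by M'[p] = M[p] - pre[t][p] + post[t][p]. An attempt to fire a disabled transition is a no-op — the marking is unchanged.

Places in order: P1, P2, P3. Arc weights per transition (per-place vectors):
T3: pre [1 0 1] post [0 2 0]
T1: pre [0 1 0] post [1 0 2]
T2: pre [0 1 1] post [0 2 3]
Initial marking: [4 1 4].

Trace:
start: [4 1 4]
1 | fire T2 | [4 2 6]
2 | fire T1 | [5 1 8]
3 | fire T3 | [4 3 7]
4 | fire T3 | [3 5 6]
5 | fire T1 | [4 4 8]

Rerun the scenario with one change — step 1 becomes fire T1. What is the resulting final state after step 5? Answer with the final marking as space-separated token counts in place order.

4 3 6

(re-executing from step 1 with the substitution; state before step 1: [4 1 4])
1 | fire T1 | [5 0 6]
2 | fire T1 | [5 0 6]
3 | fire T3 | [4 2 5]
4 | fire T3 | [3 4 4]
5 | fire T1 | [4 3 6]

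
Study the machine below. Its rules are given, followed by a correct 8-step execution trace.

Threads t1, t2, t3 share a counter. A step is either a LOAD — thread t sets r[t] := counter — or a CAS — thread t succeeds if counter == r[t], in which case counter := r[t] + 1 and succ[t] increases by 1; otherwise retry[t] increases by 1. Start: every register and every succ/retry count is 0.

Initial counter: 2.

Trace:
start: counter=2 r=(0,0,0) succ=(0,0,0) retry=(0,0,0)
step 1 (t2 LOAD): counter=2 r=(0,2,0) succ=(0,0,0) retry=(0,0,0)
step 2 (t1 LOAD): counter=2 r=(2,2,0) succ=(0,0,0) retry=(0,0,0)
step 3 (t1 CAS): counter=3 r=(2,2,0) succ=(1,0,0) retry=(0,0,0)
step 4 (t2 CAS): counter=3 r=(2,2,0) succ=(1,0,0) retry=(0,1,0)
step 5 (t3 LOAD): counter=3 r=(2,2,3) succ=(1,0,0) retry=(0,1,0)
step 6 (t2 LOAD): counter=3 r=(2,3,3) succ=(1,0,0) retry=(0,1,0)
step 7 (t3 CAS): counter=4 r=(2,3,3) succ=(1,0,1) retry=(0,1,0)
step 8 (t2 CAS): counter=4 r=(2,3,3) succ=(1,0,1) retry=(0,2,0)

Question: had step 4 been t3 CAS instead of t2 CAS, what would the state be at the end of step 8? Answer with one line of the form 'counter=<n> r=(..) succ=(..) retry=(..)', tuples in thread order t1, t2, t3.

(re-executing from step 4 with the substitution; state before step 4: counter=3 r=(2,2,0) succ=(1,0,0) retry=(0,0,0))
step 4 (t3 CAS): counter=3 r=(2,2,0) succ=(1,0,0) retry=(0,0,1)
step 5 (t3 LOAD): counter=3 r=(2,2,3) succ=(1,0,0) retry=(0,0,1)
step 6 (t2 LOAD): counter=3 r=(2,3,3) succ=(1,0,0) retry=(0,0,1)
step 7 (t3 CAS): counter=4 r=(2,3,3) succ=(1,0,1) retry=(0,0,1)
step 8 (t2 CAS): counter=4 r=(2,3,3) succ=(1,0,1) retry=(0,1,1)

counter=4 r=(2,3,3) succ=(1,0,1) retry=(0,1,1)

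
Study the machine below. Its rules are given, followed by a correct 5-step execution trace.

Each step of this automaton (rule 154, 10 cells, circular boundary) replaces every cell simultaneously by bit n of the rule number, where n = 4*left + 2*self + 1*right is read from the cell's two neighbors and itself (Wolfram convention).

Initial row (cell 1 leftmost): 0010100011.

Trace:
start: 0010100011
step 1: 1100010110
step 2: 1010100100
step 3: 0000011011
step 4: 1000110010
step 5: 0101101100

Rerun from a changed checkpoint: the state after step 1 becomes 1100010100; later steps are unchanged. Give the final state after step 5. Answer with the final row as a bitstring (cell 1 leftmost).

state after step 1 := 1100010100
step 2: 1010100011
step 3: 0000010111
step 4: 1000100110
step 5: 0101011100

0101011100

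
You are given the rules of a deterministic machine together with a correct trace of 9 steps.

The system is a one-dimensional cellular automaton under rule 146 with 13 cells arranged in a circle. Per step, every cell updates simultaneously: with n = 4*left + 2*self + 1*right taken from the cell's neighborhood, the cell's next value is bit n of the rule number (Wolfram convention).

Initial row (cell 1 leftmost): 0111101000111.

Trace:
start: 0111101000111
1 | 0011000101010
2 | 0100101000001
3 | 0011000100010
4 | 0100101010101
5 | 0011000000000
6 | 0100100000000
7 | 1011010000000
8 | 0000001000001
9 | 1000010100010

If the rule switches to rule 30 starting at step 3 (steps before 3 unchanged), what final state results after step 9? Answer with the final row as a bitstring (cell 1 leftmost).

(re-executing steps 3..9 under rule 30; state before step 3: 0100101000001)
3 | 0111101100011
4 | 0100001010110
5 | 1110011010101
6 | 0001110010101
7 | 1011001110101
8 | 0010111000101
9 | 1110100101101

1110100101101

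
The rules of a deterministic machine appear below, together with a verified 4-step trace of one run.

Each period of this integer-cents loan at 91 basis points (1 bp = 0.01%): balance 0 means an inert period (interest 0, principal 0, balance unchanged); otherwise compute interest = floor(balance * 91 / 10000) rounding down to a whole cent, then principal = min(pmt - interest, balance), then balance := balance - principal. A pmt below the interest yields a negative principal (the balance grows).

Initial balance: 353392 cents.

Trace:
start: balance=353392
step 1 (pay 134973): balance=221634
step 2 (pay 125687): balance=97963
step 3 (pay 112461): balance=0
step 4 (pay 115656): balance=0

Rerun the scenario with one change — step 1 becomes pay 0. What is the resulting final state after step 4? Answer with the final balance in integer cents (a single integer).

9304

(re-executing from step 1 with the substitution; state before step 1: balance=353392)
step 1 (pay 0): balance=356607
step 2 (pay 125687): balance=234165
step 3 (pay 112461): balance=123834
step 4 (pay 115656): balance=9304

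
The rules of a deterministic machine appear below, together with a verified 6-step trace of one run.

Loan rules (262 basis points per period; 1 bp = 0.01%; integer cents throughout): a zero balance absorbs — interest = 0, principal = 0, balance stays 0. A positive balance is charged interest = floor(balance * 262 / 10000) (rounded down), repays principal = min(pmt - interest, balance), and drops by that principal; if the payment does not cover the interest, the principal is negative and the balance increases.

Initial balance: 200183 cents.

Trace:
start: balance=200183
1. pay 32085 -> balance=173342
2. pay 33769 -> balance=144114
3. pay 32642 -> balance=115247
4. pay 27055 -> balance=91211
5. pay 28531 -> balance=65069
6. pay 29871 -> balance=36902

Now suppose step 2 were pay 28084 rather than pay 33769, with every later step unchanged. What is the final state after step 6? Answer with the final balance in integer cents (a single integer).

43207

(re-executing from step 2 with the substitution; state before step 2: balance=173342)
2. pay 28084 -> balance=149799
3. pay 32642 -> balance=121081
4. pay 27055 -> balance=97198
5. pay 28531 -> balance=71213
6. pay 29871 -> balance=43207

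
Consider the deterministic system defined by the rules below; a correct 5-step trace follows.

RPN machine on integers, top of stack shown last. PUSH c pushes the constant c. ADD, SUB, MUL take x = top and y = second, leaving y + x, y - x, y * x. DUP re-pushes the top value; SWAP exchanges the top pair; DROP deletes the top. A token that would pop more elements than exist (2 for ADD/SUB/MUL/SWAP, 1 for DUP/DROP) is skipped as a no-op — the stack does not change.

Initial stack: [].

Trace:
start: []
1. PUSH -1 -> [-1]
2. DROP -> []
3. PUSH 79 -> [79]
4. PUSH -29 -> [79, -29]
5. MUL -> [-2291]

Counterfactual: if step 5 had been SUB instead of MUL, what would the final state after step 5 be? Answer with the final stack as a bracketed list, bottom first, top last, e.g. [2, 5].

[108]

(re-executing from step 5 with the substitution; state before step 5: [79, -29])
5. SUB -> [108]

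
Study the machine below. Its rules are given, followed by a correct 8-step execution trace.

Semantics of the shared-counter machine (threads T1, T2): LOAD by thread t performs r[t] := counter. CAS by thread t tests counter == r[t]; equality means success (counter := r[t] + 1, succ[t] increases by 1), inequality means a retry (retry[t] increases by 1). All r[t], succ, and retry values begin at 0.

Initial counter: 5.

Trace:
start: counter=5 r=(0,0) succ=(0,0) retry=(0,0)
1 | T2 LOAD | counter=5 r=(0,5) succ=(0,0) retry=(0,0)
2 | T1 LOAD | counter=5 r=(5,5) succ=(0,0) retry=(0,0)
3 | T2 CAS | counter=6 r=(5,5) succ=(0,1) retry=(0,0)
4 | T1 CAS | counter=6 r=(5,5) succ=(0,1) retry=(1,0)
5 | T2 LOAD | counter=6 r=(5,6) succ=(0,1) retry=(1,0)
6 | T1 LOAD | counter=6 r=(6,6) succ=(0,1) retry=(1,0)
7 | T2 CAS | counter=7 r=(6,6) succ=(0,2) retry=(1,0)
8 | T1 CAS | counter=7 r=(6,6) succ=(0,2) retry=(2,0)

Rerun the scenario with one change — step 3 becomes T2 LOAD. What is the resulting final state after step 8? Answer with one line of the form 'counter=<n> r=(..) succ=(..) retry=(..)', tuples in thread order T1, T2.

counter=7 r=(6,6) succ=(1,1) retry=(1,0)

(re-executing from step 3 with the substitution; state before step 3: counter=5 r=(5,5) succ=(0,0) retry=(0,0))
3 | T2 LOAD | counter=5 r=(5,5) succ=(0,0) retry=(0,0)
4 | T1 CAS | counter=6 r=(5,5) succ=(1,0) retry=(0,0)
5 | T2 LOAD | counter=6 r=(5,6) succ=(1,0) retry=(0,0)
6 | T1 LOAD | counter=6 r=(6,6) succ=(1,0) retry=(0,0)
7 | T2 CAS | counter=7 r=(6,6) succ=(1,1) retry=(0,0)
8 | T1 CAS | counter=7 r=(6,6) succ=(1,1) retry=(1,0)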